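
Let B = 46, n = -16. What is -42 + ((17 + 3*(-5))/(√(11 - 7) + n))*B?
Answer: -340/7 ≈ -48.571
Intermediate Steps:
-42 + ((17 + 3*(-5))/(√(11 - 7) + n))*B = -42 + ((17 + 3*(-5))/(√(11 - 7) - 16))*46 = -42 + ((17 - 15)/(√4 - 16))*46 = -42 + (2/(2 - 16))*46 = -42 + (2/(-14))*46 = -42 + (2*(-1/14))*46 = -42 - ⅐*46 = -42 - 46/7 = -340/7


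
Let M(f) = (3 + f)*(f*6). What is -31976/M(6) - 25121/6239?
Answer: -51909367/505359 ≈ -102.72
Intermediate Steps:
M(f) = 6*f*(3 + f) (M(f) = (3 + f)*(6*f) = 6*f*(3 + f))
-31976/M(6) - 25121/6239 = -31976*1/(36*(3 + 6)) - 25121/6239 = -31976/(6*6*9) - 25121*1/6239 = -31976/324 - 25121/6239 = -31976*1/324 - 25121/6239 = -7994/81 - 25121/6239 = -51909367/505359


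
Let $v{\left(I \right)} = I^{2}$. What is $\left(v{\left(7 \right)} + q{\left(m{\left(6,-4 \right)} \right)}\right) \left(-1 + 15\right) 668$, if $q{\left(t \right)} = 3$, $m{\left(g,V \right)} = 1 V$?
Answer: $486304$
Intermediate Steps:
$m{\left(g,V \right)} = V$
$\left(v{\left(7 \right)} + q{\left(m{\left(6,-4 \right)} \right)}\right) \left(-1 + 15\right) 668 = \left(7^{2} + 3\right) \left(-1 + 15\right) 668 = \left(49 + 3\right) 14 \cdot 668 = 52 \cdot 14 \cdot 668 = 728 \cdot 668 = 486304$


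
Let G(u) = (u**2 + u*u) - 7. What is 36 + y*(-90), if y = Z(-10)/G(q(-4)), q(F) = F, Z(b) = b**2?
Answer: -324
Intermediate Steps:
G(u) = -7 + 2*u**2 (G(u) = (u**2 + u**2) - 7 = 2*u**2 - 7 = -7 + 2*u**2)
y = 4 (y = (-10)**2/(-7 + 2*(-4)**2) = 100/(-7 + 2*16) = 100/(-7 + 32) = 100/25 = 100*(1/25) = 4)
36 + y*(-90) = 36 + 4*(-90) = 36 - 360 = -324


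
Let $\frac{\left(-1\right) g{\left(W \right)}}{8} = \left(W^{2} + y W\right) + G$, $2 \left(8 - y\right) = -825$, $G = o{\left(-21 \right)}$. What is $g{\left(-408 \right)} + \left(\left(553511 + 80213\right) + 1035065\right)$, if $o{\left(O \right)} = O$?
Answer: $1709757$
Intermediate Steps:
$G = -21$
$y = \frac{841}{2}$ ($y = 8 - - \frac{825}{2} = 8 + \frac{825}{2} = \frac{841}{2} \approx 420.5$)
$g{\left(W \right)} = 168 - 3364 W - 8 W^{2}$ ($g{\left(W \right)} = - 8 \left(\left(W^{2} + \frac{841 W}{2}\right) - 21\right) = - 8 \left(-21 + W^{2} + \frac{841 W}{2}\right) = 168 - 3364 W - 8 W^{2}$)
$g{\left(-408 \right)} + \left(\left(553511 + 80213\right) + 1035065\right) = \left(168 - -1372512 - 8 \left(-408\right)^{2}\right) + \left(\left(553511 + 80213\right) + 1035065\right) = \left(168 + 1372512 - 1331712\right) + \left(633724 + 1035065\right) = \left(168 + 1372512 - 1331712\right) + 1668789 = 40968 + 1668789 = 1709757$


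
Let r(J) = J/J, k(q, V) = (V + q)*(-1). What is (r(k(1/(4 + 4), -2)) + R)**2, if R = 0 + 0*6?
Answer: 1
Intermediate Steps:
R = 0 (R = 0 + 0 = 0)
k(q, V) = -V - q
r(J) = 1
(r(k(1/(4 + 4), -2)) + R)**2 = (1 + 0)**2 = 1**2 = 1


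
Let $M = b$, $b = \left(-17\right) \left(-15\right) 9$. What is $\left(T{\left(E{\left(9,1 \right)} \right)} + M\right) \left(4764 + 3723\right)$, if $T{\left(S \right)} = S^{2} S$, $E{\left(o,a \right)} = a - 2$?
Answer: $19469178$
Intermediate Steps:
$E{\left(o,a \right)} = -2 + a$ ($E{\left(o,a \right)} = a - 2 = -2 + a$)
$b = 2295$ ($b = 255 \cdot 9 = 2295$)
$M = 2295$
$T{\left(S \right)} = S^{3}$
$\left(T{\left(E{\left(9,1 \right)} \right)} + M\right) \left(4764 + 3723\right) = \left(\left(-2 + 1\right)^{3} + 2295\right) \left(4764 + 3723\right) = \left(\left(-1\right)^{3} + 2295\right) 8487 = \left(-1 + 2295\right) 8487 = 2294 \cdot 8487 = 19469178$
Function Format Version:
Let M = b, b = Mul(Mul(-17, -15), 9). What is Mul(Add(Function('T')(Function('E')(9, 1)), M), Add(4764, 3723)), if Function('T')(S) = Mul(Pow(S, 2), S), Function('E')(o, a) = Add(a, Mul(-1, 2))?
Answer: 19469178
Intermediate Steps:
Function('E')(o, a) = Add(-2, a) (Function('E')(o, a) = Add(a, -2) = Add(-2, a))
b = 2295 (b = Mul(255, 9) = 2295)
M = 2295
Function('T')(S) = Pow(S, 3)
Mul(Add(Function('T')(Function('E')(9, 1)), M), Add(4764, 3723)) = Mul(Add(Pow(Add(-2, 1), 3), 2295), Add(4764, 3723)) = Mul(Add(Pow(-1, 3), 2295), 8487) = Mul(Add(-1, 2295), 8487) = Mul(2294, 8487) = 19469178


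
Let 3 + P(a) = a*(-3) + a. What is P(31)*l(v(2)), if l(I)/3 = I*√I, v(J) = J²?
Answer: -1560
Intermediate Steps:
P(a) = -3 - 2*a (P(a) = -3 + (a*(-3) + a) = -3 + (-3*a + a) = -3 - 2*a)
l(I) = 3*I^(3/2) (l(I) = 3*(I*√I) = 3*I^(3/2))
P(31)*l(v(2)) = (-3 - 2*31)*(3*(2²)^(3/2)) = (-3 - 62)*(3*4^(3/2)) = -195*8 = -65*24 = -1560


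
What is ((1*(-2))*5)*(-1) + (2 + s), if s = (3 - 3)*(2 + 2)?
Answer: 12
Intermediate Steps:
s = 0 (s = 0*4 = 0)
((1*(-2))*5)*(-1) + (2 + s) = ((1*(-2))*5)*(-1) + (2 + 0) = -2*5*(-1) + 2 = -10*(-1) + 2 = 10 + 2 = 12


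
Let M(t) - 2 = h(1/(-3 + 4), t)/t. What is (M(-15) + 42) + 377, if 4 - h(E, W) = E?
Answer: 2104/5 ≈ 420.80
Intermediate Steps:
h(E, W) = 4 - E
M(t) = 2 + 3/t (M(t) = 2 + (4 - 1/(-3 + 4))/t = 2 + (4 - 1/1)/t = 2 + (4 - 1*1)/t = 2 + (4 - 1)/t = 2 + 3/t)
(M(-15) + 42) + 377 = ((2 + 3/(-15)) + 42) + 377 = ((2 + 3*(-1/15)) + 42) + 377 = ((2 - ⅕) + 42) + 377 = (9/5 + 42) + 377 = 219/5 + 377 = 2104/5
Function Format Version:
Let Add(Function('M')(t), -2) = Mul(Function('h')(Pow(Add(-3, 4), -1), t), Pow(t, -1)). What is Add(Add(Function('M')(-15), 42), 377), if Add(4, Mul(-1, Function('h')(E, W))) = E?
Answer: Rational(2104, 5) ≈ 420.80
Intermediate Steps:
Function('h')(E, W) = Add(4, Mul(-1, E))
Function('M')(t) = Add(2, Mul(3, Pow(t, -1))) (Function('M')(t) = Add(2, Mul(Add(4, Mul(-1, Pow(Add(-3, 4), -1))), Pow(t, -1))) = Add(2, Mul(Add(4, Mul(-1, Pow(1, -1))), Pow(t, -1))) = Add(2, Mul(Add(4, Mul(-1, 1)), Pow(t, -1))) = Add(2, Mul(Add(4, -1), Pow(t, -1))) = Add(2, Mul(3, Pow(t, -1))))
Add(Add(Function('M')(-15), 42), 377) = Add(Add(Add(2, Mul(3, Pow(-15, -1))), 42), 377) = Add(Add(Add(2, Mul(3, Rational(-1, 15))), 42), 377) = Add(Add(Add(2, Rational(-1, 5)), 42), 377) = Add(Add(Rational(9, 5), 42), 377) = Add(Rational(219, 5), 377) = Rational(2104, 5)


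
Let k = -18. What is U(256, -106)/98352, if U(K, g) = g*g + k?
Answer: 5609/49176 ≈ 0.11406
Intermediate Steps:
U(K, g) = -18 + g² (U(K, g) = g*g - 18 = g² - 18 = -18 + g²)
U(256, -106)/98352 = (-18 + (-106)²)/98352 = (-18 + 11236)*(1/98352) = 11218*(1/98352) = 5609/49176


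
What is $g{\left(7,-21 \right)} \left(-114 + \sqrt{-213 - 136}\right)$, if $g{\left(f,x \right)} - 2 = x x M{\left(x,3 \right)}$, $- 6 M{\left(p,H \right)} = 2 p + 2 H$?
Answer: $-301872 + 2648 i \sqrt{349} \approx -3.0187 \cdot 10^{5} + 49469.0 i$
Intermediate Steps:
$M{\left(p,H \right)} = - \frac{H}{3} - \frac{p}{3}$ ($M{\left(p,H \right)} = - \frac{2 p + 2 H}{6} = - \frac{2 H + 2 p}{6} = - \frac{H}{3} - \frac{p}{3}$)
$g{\left(f,x \right)} = 2 + x^{2} \left(-1 - \frac{x}{3}\right)$ ($g{\left(f,x \right)} = 2 + x x \left(\left(- \frac{1}{3}\right) 3 - \frac{x}{3}\right) = 2 + x^{2} \left(-1 - \frac{x}{3}\right)$)
$g{\left(7,-21 \right)} \left(-114 + \sqrt{-213 - 136}\right) = \left(2 - \left(-21\right)^{2} - \frac{\left(-21\right)^{3}}{3}\right) \left(-114 + \sqrt{-213 - 136}\right) = \left(2 - 441 - -3087\right) \left(-114 + \sqrt{-349}\right) = \left(2 - 441 + 3087\right) \left(-114 + i \sqrt{349}\right) = 2648 \left(-114 + i \sqrt{349}\right) = -301872 + 2648 i \sqrt{349}$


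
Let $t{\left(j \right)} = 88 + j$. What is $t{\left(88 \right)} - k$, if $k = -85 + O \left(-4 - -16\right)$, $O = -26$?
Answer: $573$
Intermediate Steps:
$k = -397$ ($k = -85 - 26 \left(-4 - -16\right) = -85 - 26 \left(-4 + 16\right) = -85 - 312 = -397$)
$t{\left(88 \right)} - k = \left(88 + 88\right) - -397 = 176 + 397 = 573$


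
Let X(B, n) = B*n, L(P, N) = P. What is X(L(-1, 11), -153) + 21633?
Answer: 21786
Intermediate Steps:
X(L(-1, 11), -153) + 21633 = -1*(-153) + 21633 = 153 + 21633 = 21786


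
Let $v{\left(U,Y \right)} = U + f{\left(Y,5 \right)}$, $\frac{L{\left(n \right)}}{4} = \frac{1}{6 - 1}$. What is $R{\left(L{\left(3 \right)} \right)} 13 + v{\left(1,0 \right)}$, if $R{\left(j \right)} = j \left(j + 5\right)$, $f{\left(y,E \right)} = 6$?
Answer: $\frac{1683}{25} \approx 67.32$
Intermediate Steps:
$L{\left(n \right)} = \frac{4}{5}$ ($L{\left(n \right)} = \frac{4}{6 - 1} = \frac{4}{5}$)
$R{\left(j \right)} = j \left(5 + j\right)$
$v{\left(U,Y \right)} = 6 + U$ ($v{\left(U,Y \right)} = U + 6 = 6 + U$)
$R{\left(L{\left(3 \right)} \right)} 13 + v{\left(1,0 \right)} = \frac{4 \left(5 + \frac{4}{5}\right)}{5} \cdot 13 + \left(6 + 1\right) = \frac{4}{5} \cdot \frac{29}{5} \cdot 13 + 7 = \frac{116}{25} \cdot 13 + 7 = \frac{1508}{25} + 7 = \frac{1683}{25}$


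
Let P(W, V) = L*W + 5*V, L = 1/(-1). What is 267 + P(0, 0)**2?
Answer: 267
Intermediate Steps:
L = -1 (L = 1*(-1) = -1)
P(W, V) = -W + 5*V
267 + P(0, 0)**2 = 267 + (-1*0 + 5*0)**2 = 267 + (0 + 0)**2 = 267 + 0**2 = 267 + 0 = 267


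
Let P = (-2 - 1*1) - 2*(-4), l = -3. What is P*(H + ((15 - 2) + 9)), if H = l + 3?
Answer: 110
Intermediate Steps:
H = 0 (H = -3 + 3 = 0)
P = 5 (P = (-2 - 1) + 8 = -3 + 8 = 5)
P*(H + ((15 - 2) + 9)) = 5*(0 + ((15 - 2) + 9)) = 5*(0 + (13 + 9)) = 5*(0 + 22) = 5*22 = 110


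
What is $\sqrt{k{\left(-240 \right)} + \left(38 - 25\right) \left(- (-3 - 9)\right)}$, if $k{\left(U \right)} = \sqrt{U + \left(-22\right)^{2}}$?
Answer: $\sqrt{156 + 2 \sqrt{61}} \approx 13.1$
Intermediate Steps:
$k{\left(U \right)} = \sqrt{484 + U}$ ($k{\left(U \right)} = \sqrt{U + 484} = \sqrt{484 + U}$)
$\sqrt{k{\left(-240 \right)} + \left(38 - 25\right) \left(- (-3 - 9)\right)} = \sqrt{\sqrt{484 - 240} + \left(38 - 25\right) \left(- (-3 - 9)\right)} = \sqrt{\sqrt{244} + 13 \left(\left(-1\right) \left(-12\right)\right)} = \sqrt{2 \sqrt{61} + 13 \cdot 12} = \sqrt{2 \sqrt{61} + 156} = \sqrt{156 + 2 \sqrt{61}}$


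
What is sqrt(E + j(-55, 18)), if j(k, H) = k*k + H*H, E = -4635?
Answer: I*sqrt(1286) ≈ 35.861*I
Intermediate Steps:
j(k, H) = H**2 + k**2 (j(k, H) = k**2 + H**2 = H**2 + k**2)
sqrt(E + j(-55, 18)) = sqrt(-4635 + (18**2 + (-55)**2)) = sqrt(-4635 + (324 + 3025)) = sqrt(-4635 + 3349) = sqrt(-1286) = I*sqrt(1286)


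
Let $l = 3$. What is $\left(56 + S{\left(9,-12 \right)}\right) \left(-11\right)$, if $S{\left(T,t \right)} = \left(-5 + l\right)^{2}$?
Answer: $-660$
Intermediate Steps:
$S{\left(T,t \right)} = 4$ ($S{\left(T,t \right)} = \left(-5 + 3\right)^{2} = \left(-2\right)^{2} = 4$)
$\left(56 + S{\left(9,-12 \right)}\right) \left(-11\right) = \left(56 + 4\right) \left(-11\right) = 60 \left(-11\right) = -660$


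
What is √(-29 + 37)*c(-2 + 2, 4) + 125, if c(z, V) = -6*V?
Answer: 125 - 48*√2 ≈ 57.118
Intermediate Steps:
√(-29 + 37)*c(-2 + 2, 4) + 125 = √(-29 + 37)*(-6*4) + 125 = √8*(-24) + 125 = (2*√2)*(-24) + 125 = -48*√2 + 125 = 125 - 48*√2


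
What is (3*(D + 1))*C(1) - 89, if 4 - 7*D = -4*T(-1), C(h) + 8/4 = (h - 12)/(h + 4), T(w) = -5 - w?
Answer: -80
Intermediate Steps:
C(h) = -2 + (-12 + h)/(4 + h) (C(h) = -2 + (h - 12)/(h + 4) = -2 + (-12 + h)/(4 + h))
D = -12/7 (D = 4/7 - (-4)*(-5 - 1*(-1))/7 = 4/7 - (-4)*(-5 + 1)/7 = 4/7 - (-4)*(-4)/7 = 4/7 - ⅐*16 = 4/7 - 16/7 = -12/7 ≈ -1.7143)
(3*(D + 1))*C(1) - 89 = (3*(-12/7 + 1))*((-20 - 1*1)/(4 + 1)) - 89 = (3*(-5/7))*((-20 - 1)/5) - 89 = -3*(-21)/7 - 89 = -15/7*(-21/5) - 89 = 9 - 89 = -80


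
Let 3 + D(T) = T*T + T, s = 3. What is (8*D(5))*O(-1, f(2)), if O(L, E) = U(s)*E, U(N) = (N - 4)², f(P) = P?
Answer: 432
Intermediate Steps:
U(N) = (-4 + N)²
D(T) = -3 + T + T² (D(T) = -3 + (T*T + T) = -3 + (T² + T) = -3 + (T + T²) = -3 + T + T²)
O(L, E) = E (O(L, E) = (-4 + 3)²*E = (-1)²*E = 1*E = E)
(8*D(5))*O(-1, f(2)) = (8*(-3 + 5 + 5²))*2 = (8*(-3 + 5 + 25))*2 = (8*27)*2 = 216*2 = 432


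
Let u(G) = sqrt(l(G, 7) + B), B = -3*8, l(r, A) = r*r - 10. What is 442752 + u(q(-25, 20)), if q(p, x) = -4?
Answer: 442752 + 3*I*sqrt(2) ≈ 4.4275e+5 + 4.2426*I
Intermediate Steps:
l(r, A) = -10 + r**2 (l(r, A) = r**2 - 10 = -10 + r**2)
B = -24
u(G) = sqrt(-34 + G**2) (u(G) = sqrt((-10 + G**2) - 24) = sqrt(-34 + G**2))
442752 + u(q(-25, 20)) = 442752 + sqrt(-34 + (-4)**2) = 442752 + sqrt(-34 + 16) = 442752 + sqrt(-18) = 442752 + 3*I*sqrt(2)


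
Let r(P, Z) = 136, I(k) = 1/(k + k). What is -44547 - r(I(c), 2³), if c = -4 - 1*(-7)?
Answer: -44683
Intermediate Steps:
c = 3 (c = -4 + 7 = 3)
I(k) = 1/(2*k)
-44547 - r(I(c), 2³) = -44547 - 1*136 = -44547 - 136 = -44683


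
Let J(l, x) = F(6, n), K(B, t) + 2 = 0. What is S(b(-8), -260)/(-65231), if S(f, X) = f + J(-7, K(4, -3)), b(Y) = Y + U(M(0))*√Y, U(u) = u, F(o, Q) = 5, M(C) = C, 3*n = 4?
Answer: 3/65231 ≈ 4.5990e-5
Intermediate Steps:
n = 4/3 (n = (⅓)*4 = 4/3 ≈ 1.3333)
K(B, t) = -2 (K(B, t) = -2 + 0 = -2)
b(Y) = Y (b(Y) = Y + 0*√Y = Y + 0 = Y)
J(l, x) = 5
S(f, X) = 5 + f (S(f, X) = f + 5 = 5 + f)
S(b(-8), -260)/(-65231) = (5 - 8)/(-65231) = -3*(-1/65231) = 3/65231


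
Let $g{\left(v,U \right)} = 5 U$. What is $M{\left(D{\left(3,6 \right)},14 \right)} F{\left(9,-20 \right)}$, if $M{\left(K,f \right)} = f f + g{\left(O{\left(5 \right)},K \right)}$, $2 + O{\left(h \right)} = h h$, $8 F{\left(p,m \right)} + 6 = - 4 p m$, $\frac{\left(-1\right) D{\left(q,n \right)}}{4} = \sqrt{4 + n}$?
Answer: $17493 - 1785 \sqrt{10} \approx 11848.0$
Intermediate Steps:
$D{\left(q,n \right)} = - 4 \sqrt{4 + n}$
$F{\left(p,m \right)} = - \frac{3}{4} - \frac{m p}{2}$ ($F{\left(p,m \right)} = - \frac{3}{4} + \frac{- 4 p m}{8} = - \frac{3}{4} + \frac{\left(-4\right) m p}{8} = - \frac{3}{4} - \frac{m p}{2}$)
$O{\left(h \right)} = -2 + h^{2}$ ($O{\left(h \right)} = -2 + h h = -2 + h^{2}$)
$M{\left(K,f \right)} = f^{2} + 5 K$ ($M{\left(K,f \right)} = f f + 5 K = f^{2} + 5 K$)
$M{\left(D{\left(3,6 \right)},14 \right)} F{\left(9,-20 \right)} = \left(14^{2} + 5 \left(- 4 \sqrt{4 + 6}\right)\right) \left(- \frac{3}{4} - \left(-10\right) 9\right) = \left(196 + 5 \left(- 4 \sqrt{10}\right)\right) \left(- \frac{3}{4} + 90\right) = \left(196 - 20 \sqrt{10}\right) \frac{357}{4} = 17493 - 1785 \sqrt{10}$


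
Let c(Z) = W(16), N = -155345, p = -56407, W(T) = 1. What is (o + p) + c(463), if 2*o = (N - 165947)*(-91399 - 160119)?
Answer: 40405304222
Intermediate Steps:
c(Z) = 1
o = 40405360628 (o = ((-155345 - 165947)*(-91399 - 160119))/2 = (-321292*(-251518))/2 = (1/2)*80810721256 = 40405360628)
(o + p) + c(463) = (40405360628 - 56407) + 1 = 40405304221 + 1 = 40405304222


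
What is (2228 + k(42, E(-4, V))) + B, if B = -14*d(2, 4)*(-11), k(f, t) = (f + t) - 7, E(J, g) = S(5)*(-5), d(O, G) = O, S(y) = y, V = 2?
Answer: 2546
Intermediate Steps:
E(J, g) = -25 (E(J, g) = 5*(-5) = -25)
k(f, t) = -7 + f + t
B = 308 (B = -14*2*(-11) = -28*(-11) = 308)
(2228 + k(42, E(-4, V))) + B = (2228 + (-7 + 42 - 25)) + 308 = (2228 + 10) + 308 = 2238 + 308 = 2546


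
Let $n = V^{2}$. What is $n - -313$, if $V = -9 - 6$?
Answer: $538$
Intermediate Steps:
$V = -15$
$n = 225$ ($n = \left(-15\right)^{2} = 225$)
$n - -313 = 225 - -313 = 225 + 313 = 538$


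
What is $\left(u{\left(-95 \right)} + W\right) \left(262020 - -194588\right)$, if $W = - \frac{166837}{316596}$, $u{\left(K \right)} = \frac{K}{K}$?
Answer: $\frac{17095289368}{79149} \approx 2.1599 \cdot 10^{5}$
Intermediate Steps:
$u{\left(K \right)} = 1$
$W = - \frac{166837}{316596}$ ($W = \left(-166837\right) \frac{1}{316596} = - \frac{166837}{316596} \approx -0.52697$)
$\left(u{\left(-95 \right)} + W\right) \left(262020 - -194588\right) = \left(1 - \frac{166837}{316596}\right) \left(262020 - -194588\right) = \frac{149759 \left(262020 + 194588\right)}{316596} = \frac{149759}{316596} \cdot 456608 = \frac{17095289368}{79149}$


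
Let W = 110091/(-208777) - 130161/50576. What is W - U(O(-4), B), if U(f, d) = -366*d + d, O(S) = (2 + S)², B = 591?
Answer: 2277724711564167/10559105552 ≈ 2.1571e+5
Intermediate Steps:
W = -32742585513/10559105552 (W = 110091*(-1/208777) - 130161*1/50576 = -110091/208777 - 130161/50576 = -32742585513/10559105552 ≈ -3.1009)
U(f, d) = -365*d
W - U(O(-4), B) = -32742585513/10559105552 - (-365)*591 = -32742585513/10559105552 - 1*(-215715) = -32742585513/10559105552 + 215715 = 2277724711564167/10559105552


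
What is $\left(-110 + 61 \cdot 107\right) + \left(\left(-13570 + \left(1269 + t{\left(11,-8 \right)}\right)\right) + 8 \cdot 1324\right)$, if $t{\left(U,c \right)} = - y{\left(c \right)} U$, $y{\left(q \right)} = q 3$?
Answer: $4972$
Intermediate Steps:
$y{\left(q \right)} = 3 q$
$t{\left(U,c \right)} = - 3 U c$ ($t{\left(U,c \right)} = - 3 c U = - 3 U c$)
$\left(-110 + 61 \cdot 107\right) + \left(\left(-13570 + \left(1269 + t{\left(11,-8 \right)}\right)\right) + 8 \cdot 1324\right) = \left(-110 + 61 \cdot 107\right) + \left(\left(-13570 + \left(1269 - 33 \left(-8\right)\right)\right) + 8 \cdot 1324\right) = \left(-110 + 6527\right) + \left(\left(-13570 + \left(1269 + 264\right)\right) + 10592\right) = 6417 + \left(\left(-13570 + 1533\right) + 10592\right) = 6417 + \left(-12037 + 10592\right) = 6417 - 1445 = 4972$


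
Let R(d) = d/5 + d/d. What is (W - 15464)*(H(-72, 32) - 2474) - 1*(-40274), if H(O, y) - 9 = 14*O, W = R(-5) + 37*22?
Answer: 50919724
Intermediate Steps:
R(d) = 1 + d/5 (R(d) = d*(1/5) + 1 = d/5 + 1 = 1 + d/5)
W = 814 (W = (1 + (1/5)*(-5)) + 37*22 = (1 - 1) + 814 = 0 + 814 = 814)
H(O, y) = 9 + 14*O
(W - 15464)*(H(-72, 32) - 2474) - 1*(-40274) = (814 - 15464)*((9 + 14*(-72)) - 2474) - 1*(-40274) = -14650*((9 - 1008) - 2474) + 40274 = -14650*(-999 - 2474) + 40274 = -14650*(-3473) + 40274 = 50879450 + 40274 = 50919724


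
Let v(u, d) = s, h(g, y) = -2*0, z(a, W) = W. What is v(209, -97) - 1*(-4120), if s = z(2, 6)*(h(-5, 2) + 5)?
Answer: 4150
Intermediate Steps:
h(g, y) = 0
s = 30 (s = 6*(0 + 5) = 6*5 = 30)
v(u, d) = 30
v(209, -97) - 1*(-4120) = 30 - 1*(-4120) = 30 + 4120 = 4150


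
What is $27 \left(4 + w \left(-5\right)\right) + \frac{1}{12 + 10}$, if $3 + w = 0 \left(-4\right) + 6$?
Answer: $- \frac{6533}{22} \approx -296.95$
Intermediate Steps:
$w = 3$ ($w = -3 + \left(0 \left(-4\right) + 6\right) = -3 + \left(0 + 6\right) = -3 + 6 = 3$)
$27 \left(4 + w \left(-5\right)\right) + \frac{1}{12 + 10} = 27 \left(4 + 3 \left(-5\right)\right) + \frac{1}{12 + 10} = 27 \left(4 - 15\right) + \frac{1}{22} = 27 \left(-11\right) + \frac{1}{22} = -297 + \frac{1}{22} = - \frac{6533}{22}$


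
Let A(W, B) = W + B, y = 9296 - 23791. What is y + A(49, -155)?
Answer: -14601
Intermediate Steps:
y = -14495
A(W, B) = B + W
y + A(49, -155) = -14495 + (-155 + 49) = -14495 - 106 = -14601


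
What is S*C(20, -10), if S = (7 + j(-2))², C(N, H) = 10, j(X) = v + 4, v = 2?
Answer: 1690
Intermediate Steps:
j(X) = 6 (j(X) = 2 + 4 = 6)
S = 169 (S = (7 + 6)² = 13² = 169)
S*C(20, -10) = 169*10 = 1690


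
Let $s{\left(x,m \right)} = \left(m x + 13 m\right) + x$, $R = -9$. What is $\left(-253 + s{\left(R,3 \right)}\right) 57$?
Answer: $-14250$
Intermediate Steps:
$s{\left(x,m \right)} = x + 13 m + m x$ ($s{\left(x,m \right)} = \left(13 m + m x\right) + x = x + 13 m + m x$)
$\left(-253 + s{\left(R,3 \right)}\right) 57 = \left(-253 + \left(-9 + 13 \cdot 3 + 3 \left(-9\right)\right)\right) 57 = \left(-253 - -3\right) 57 = \left(-253 + 3\right) 57 = \left(-250\right) 57 = -14250$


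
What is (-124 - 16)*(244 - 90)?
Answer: -21560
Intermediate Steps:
(-124 - 16)*(244 - 90) = -140*154 = -21560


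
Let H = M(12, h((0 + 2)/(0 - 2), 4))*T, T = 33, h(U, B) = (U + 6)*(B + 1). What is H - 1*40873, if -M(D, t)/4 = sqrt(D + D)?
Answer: -40873 - 264*sqrt(6) ≈ -41520.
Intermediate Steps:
h(U, B) = (1 + B)*(6 + U) (h(U, B) = (6 + U)*(1 + B) = (1 + B)*(6 + U))
M(D, t) = -4*sqrt(2)*sqrt(D) (M(D, t) = -4*sqrt(D + D) = -4*sqrt(2)*sqrt(D))
H = -264*sqrt(6) (H = -4*sqrt(2)*sqrt(12)*33 = -4*sqrt(2)*2*sqrt(3)*33 = -8*sqrt(6)*33 = -264*sqrt(6) ≈ -646.67)
H - 1*40873 = -264*sqrt(6) - 1*40873 = -264*sqrt(6) - 40873 = -40873 - 264*sqrt(6)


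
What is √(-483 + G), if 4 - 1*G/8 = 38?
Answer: I*√755 ≈ 27.477*I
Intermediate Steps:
G = -272 (G = 32 - 8*38 = 32 - 304 = -272)
√(-483 + G) = √(-483 - 272) = √(-755) = I*√755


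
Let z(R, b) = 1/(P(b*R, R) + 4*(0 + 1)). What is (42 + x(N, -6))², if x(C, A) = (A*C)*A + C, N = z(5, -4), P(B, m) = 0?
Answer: 42025/16 ≈ 2626.6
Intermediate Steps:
z(R, b) = ¼ (z(R, b) = 1/(0 + 4*(0 + 1)) = 1/(0 + 4*1) = 1/(0 + 4) = 1/4 = ¼)
N = ¼ ≈ 0.25000
x(C, A) = C + C*A² (x(C, A) = C*A² + C = C + C*A²)
(42 + x(N, -6))² = (42 + (1 + (-6)²)/4)² = (42 + (1 + 36)/4)² = (42 + (¼)*37)² = (42 + 37/4)² = (205/4)² = 42025/16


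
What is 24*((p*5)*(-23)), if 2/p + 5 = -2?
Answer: 5520/7 ≈ 788.57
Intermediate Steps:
p = -2/7 (p = 2/(-5 - 2) = 2/(-7) = 2*(-⅐) = -2/7 ≈ -0.28571)
24*((p*5)*(-23)) = 24*(-2/7*5*(-23)) = 24*(-10/7*(-23)) = 24*(230/7) = 5520/7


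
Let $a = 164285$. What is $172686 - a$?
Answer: $8401$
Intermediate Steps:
$172686 - a = 172686 - 164285 = 8401$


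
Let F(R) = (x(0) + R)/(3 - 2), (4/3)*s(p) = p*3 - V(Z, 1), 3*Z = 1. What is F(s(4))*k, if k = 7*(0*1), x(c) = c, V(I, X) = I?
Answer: 0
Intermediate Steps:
Z = ⅓ (Z = (⅓)*1 = ⅓ ≈ 0.33333)
k = 0 (k = 7*0 = 0)
s(p) = -¼ + 9*p/4 (s(p) = 3*(p*3 - 1*⅓)/4 = 3*(3*p - ⅓)/4 = 3*(-⅓ + 3*p)/4 = -¼ + 9*p/4)
F(R) = R (F(R) = (0 + R)/(3 - 2) = R/1 = R*1 = R)
F(s(4))*k = (-¼ + (9/4)*4)*0 = (-¼ + 9)*0 = (35/4)*0 = 0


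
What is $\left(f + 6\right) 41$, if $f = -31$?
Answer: $-1025$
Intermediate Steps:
$\left(f + 6\right) 41 = \left(-31 + 6\right) 41 = \left(-25\right) 41 = -1025$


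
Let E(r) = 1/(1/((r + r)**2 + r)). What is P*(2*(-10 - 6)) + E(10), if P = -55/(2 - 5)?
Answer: -530/3 ≈ -176.67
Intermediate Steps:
E(r) = r + 4*r**2 (E(r) = 1/(1/((2*r)**2 + r)) = 1/(1/(4*r**2 + r)) = 1/(1/(r + 4*r**2)) = r + 4*r**2)
P = 55/3 (P = -55/(1*(-3)) = -55/(-3) = -55*(-1/3) = 55/3 ≈ 18.333)
P*(2*(-10 - 6)) + E(10) = 55*(2*(-10 - 6))/3 + 10*(1 + 4*10) = 55*(2*(-16))/3 + 10*(1 + 40) = (55/3)*(-32) + 10*41 = -1760/3 + 410 = -530/3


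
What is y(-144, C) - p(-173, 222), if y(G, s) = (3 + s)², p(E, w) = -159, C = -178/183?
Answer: 5462392/33489 ≈ 163.11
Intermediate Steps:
C = -178/183 (C = -178*1/183 = -178/183 ≈ -0.97268)
y(-144, C) - p(-173, 222) = (3 - 178/183)² - 1*(-159) = (371/183)² + 159 = 137641/33489 + 159 = 5462392/33489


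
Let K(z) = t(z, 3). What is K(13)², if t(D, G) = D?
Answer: 169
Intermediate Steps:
K(z) = z
K(13)² = 13² = 169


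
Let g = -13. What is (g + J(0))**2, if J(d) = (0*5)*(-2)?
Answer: 169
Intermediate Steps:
J(d) = 0 (J(d) = 0*(-2) = 0)
(g + J(0))**2 = (-13 + 0)**2 = (-13)**2 = 169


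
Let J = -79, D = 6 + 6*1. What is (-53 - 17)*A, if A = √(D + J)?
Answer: -70*I*√67 ≈ -572.97*I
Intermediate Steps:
D = 12 (D = 6 + 6 = 12)
A = I*√67 (A = √(12 - 79) = √(-67) = I*√67 ≈ 8.1853*I)
(-53 - 17)*A = (-53 - 17)*(I*√67) = -70*I*√67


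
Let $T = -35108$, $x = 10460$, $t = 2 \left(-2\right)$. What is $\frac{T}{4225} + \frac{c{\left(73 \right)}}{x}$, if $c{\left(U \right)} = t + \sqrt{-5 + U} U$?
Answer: $- \frac{18362329}{2209675} + \frac{73 \sqrt{17}}{5230} \approx -8.2524$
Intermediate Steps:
$t = -4$
$c{\left(U \right)} = -4 + U \sqrt{-5 + U}$ ($c{\left(U \right)} = -4 + \sqrt{-5 + U} U = -4 + U \sqrt{-5 + U}$)
$\frac{T}{4225} + \frac{c{\left(73 \right)}}{x} = - \frac{35108}{4225} + \frac{-4 + 73 \sqrt{-5 + 73}}{10460} = \left(-35108\right) \frac{1}{4225} + \left(-4 + 73 \sqrt{68}\right) \frac{1}{10460} = - \frac{35108}{4225} + \left(-4 + 73 \cdot 2 \sqrt{17}\right) \frac{1}{10460} = - \frac{35108}{4225} + \left(-4 + 146 \sqrt{17}\right) \frac{1}{10460} = - \frac{35108}{4225} - \left(\frac{1}{2615} - \frac{73 \sqrt{17}}{5230}\right) = - \frac{18362329}{2209675} + \frac{73 \sqrt{17}}{5230}$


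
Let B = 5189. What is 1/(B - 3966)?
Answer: 1/1223 ≈ 0.00081766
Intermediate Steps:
1/(B - 3966) = 1/(5189 - 3966) = 1/1223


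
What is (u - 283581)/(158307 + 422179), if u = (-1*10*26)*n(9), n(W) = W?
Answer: -285921/580486 ≈ -0.49255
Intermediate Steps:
u = -2340 (u = (-1*10*26)*9 = -10*26*9 = -260*9 = -2340)
(u - 283581)/(158307 + 422179) = (-2340 - 283581)/(158307 + 422179) = -285921/580486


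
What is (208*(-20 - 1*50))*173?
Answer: -2518880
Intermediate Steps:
(208*(-20 - 1*50))*173 = (208*(-20 - 50))*173 = (208*(-70))*173 = -14560*173 = -2518880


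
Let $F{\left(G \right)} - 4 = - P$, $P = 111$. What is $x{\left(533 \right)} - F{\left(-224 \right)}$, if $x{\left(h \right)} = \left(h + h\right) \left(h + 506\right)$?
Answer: $1107681$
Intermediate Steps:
$x{\left(h \right)} = 2 h \left(506 + h\right)$
$F{\left(G \right)} = -107$ ($F{\left(G \right)} = 4 - 111 = -107$)
$x{\left(533 \right)} - F{\left(-224 \right)} = 2 \cdot 533 \left(506 + 533\right) - -107 = 2 \cdot 533 \cdot 1039 + 107 = 1107574 + 107 = 1107681$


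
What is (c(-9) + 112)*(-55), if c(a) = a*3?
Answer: -4675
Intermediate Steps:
c(a) = 3*a
(c(-9) + 112)*(-55) = (3*(-9) + 112)*(-55) = (-27 + 112)*(-55) = 85*(-55) = -4675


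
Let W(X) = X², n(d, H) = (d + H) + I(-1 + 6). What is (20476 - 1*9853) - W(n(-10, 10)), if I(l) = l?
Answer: 10598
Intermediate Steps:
n(d, H) = 5 + H + d (n(d, H) = (d + H) + (-1 + 6) = (H + d) + 5 = 5 + H + d)
(20476 - 1*9853) - W(n(-10, 10)) = (20476 - 1*9853) - (5 + 10 - 10)² = (20476 - 9853) - 1*5² = 10623 - 1*25 = 10623 - 25 = 10598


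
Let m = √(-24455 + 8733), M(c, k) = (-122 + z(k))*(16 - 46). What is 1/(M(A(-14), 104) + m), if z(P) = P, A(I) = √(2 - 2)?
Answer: 270/153661 - I*√15722/307322 ≈ 0.0017571 - 0.000408*I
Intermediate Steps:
A(I) = 0 (A(I) = √0 = 0)
M(c, k) = 3660 - 30*k (M(c, k) = (-122 + k)*(16 - 46) = (-122 + k)*(-30) = 3660 - 30*k)
m = I*√15722 (m = √(-15722) = I*√15722 ≈ 125.39*I)
1/(M(A(-14), 104) + m) = 1/((3660 - 30*104) + I*√15722) = 1/((3660 - 3120) + I*√15722) = 1/(540 + I*√15722)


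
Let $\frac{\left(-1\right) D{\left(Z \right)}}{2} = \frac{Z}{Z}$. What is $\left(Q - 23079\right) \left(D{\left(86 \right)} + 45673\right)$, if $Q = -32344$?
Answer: $-2531223833$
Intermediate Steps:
$D{\left(Z \right)} = -2$ ($D{\left(Z \right)} = - 2 \frac{Z}{Z} = \left(-2\right) 1 = -2$)
$\left(Q - 23079\right) \left(D{\left(86 \right)} + 45673\right) = \left(-32344 - 23079\right) \left(-2 + 45673\right) = \left(-55423\right) 45671 = -2531223833$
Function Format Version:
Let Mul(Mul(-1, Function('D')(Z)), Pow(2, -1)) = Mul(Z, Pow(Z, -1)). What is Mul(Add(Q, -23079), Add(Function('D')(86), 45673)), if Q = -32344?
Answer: -2531223833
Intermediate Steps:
Function('D')(Z) = -2 (Function('D')(Z) = Mul(-2, Mul(Z, Pow(Z, -1))) = Mul(-2, 1) = -2)
Mul(Add(Q, -23079), Add(Function('D')(86), 45673)) = Mul(Add(-32344, -23079), Add(-2, 45673)) = Mul(-55423, 45671) = -2531223833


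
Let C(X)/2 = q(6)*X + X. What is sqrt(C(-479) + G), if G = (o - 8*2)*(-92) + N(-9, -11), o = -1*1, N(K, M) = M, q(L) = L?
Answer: I*sqrt(5153) ≈ 71.784*I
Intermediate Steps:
o = -1
C(X) = 14*X (C(X) = 2*(6*X + X) = 2*(7*X) = 14*X)
G = 1553 (G = (-1 - 8*2)*(-92) - 11 = (-1 - 16)*(-92) - 11 = -17*(-92) - 11 = 1564 - 11 = 1553)
sqrt(C(-479) + G) = sqrt(14*(-479) + 1553) = sqrt(-6706 + 1553) = sqrt(-5153) = I*sqrt(5153)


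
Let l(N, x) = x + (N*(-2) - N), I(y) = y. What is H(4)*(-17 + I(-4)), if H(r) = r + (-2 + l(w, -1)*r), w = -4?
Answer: -966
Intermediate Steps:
l(N, x) = x - 3*N (l(N, x) = x + (-2*N - N) = x - 3*N)
H(r) = -2 + 12*r (H(r) = r + (-2 + (-1 - 3*(-4))*r) = r + (-2 + (-1 + 12)*r) = r + (-2 + 11*r) = -2 + 12*r)
H(4)*(-17 + I(-4)) = (-2 + 12*4)*(-17 - 4) = (-2 + 48)*(-21) = 46*(-21) = -966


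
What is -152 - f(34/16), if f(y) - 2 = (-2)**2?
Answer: -158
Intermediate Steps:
f(y) = 6 (f(y) = 2 + (-2)**2 = 2 + 4 = 6)
-152 - f(34/16) = -152 - 1*6 = -152 - 6 = -158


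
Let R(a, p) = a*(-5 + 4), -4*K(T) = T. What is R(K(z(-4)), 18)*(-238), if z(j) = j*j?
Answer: -952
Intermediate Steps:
z(j) = j²
K(T) = -T/4
R(a, p) = -a (R(a, p) = a*(-1) = -a)
R(K(z(-4)), 18)*(-238) = -(-1)*(-4)²/4*(-238) = -(-1)*16/4*(-238) = -1*(-4)*(-238) = 4*(-238) = -952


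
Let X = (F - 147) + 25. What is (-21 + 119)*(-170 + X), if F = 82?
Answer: -20580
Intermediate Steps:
X = -40 (X = (82 - 147) + 25 = -65 + 25 = -40)
(-21 + 119)*(-170 + X) = (-21 + 119)*(-170 - 40) = 98*(-210) = -20580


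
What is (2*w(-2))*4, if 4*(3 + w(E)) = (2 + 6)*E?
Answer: -56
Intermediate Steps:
w(E) = -3 + 2*E (w(E) = -3 + ((2 + 6)*E)/4 = -3 + (8*E)/4 = -3 + 2*E)
(2*w(-2))*4 = (2*(-3 + 2*(-2)))*4 = (2*(-3 - 4))*4 = (2*(-7))*4 = -14*4 = -56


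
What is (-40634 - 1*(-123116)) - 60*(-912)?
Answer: 137202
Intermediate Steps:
(-40634 - 1*(-123116)) - 60*(-912) = (-40634 + 123116) - 1*(-54720) = 82482 + 54720 = 137202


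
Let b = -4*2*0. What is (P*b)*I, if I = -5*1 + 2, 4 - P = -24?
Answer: 0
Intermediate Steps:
P = 28 (P = 4 - 1*(-24) = 4 + 24 = 28)
b = 0 (b = -8*0 = 0)
I = -3 (I = -5 + 2 = -3)
(P*b)*I = (28*0)*(-3) = 0*(-3) = 0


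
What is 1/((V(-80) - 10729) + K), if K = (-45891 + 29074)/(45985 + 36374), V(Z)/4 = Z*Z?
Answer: 82359/1224743872 ≈ 6.7246e-5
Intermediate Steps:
V(Z) = 4*Z² (V(Z) = 4*(Z*Z) = 4*Z²)
K = -16817/82359 ≈ -0.20419
1/((V(-80) - 10729) + K) = 1/((4*(-80)² - 10729) - 16817/82359) = 1/((4*6400 - 10729) - 16817/82359) = 1/((25600 - 10729) - 16817/82359) = 1/(14871 - 16817/82359) = 1/(1224743872/82359) = 82359/1224743872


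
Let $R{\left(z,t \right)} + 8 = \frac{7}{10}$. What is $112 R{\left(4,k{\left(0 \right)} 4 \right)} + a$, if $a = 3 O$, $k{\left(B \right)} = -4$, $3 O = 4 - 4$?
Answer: $- \frac{4088}{5} \approx -817.6$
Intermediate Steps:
$O = 0$ ($O = \frac{4 - 4}{3} = \frac{1}{3} \cdot 0 = 0$)
$a = 0$ ($a = 3 \cdot 0 = 0$)
$R{\left(z,t \right)} = - \frac{73}{10}$ ($R{\left(z,t \right)} = -8 + \frac{7}{10} = - \frac{73}{10}$)
$112 R{\left(4,k{\left(0 \right)} 4 \right)} + a = 112 \left(- \frac{73}{10}\right) + 0 = - \frac{4088}{5} + 0 = - \frac{4088}{5}$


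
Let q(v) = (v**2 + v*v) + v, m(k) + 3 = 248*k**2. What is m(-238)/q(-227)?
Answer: 14047709/102831 ≈ 136.61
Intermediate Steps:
m(k) = -3 + 248*k**2
q(v) = v + 2*v**2 (q(v) = (v**2 + v**2) + v = 2*v**2 + v = v + 2*v**2)
m(-238)/q(-227) = (-3 + 248*(-238)**2)/((-227*(1 + 2*(-227)))) = (-3 + 248*56644)/((-227*(1 - 454))) = (-3 + 14047712)/((-227*(-453))) = 14047709/102831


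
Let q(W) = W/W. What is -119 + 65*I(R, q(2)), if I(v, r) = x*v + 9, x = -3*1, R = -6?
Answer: 1636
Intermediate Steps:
x = -3
q(W) = 1
I(v, r) = 9 - 3*v (I(v, r) = -3*v + 9 = 9 - 3*v)
-119 + 65*I(R, q(2)) = -119 + 65*(9 - 3*(-6)) = -119 + 65*(9 + 18) = -119 + 65*27 = -119 + 1755 = 1636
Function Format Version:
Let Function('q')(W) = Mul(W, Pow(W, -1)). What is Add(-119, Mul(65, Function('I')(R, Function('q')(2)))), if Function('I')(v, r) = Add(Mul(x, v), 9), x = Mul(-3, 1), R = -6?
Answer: 1636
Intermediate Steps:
x = -3
Function('q')(W) = 1
Function('I')(v, r) = Add(9, Mul(-3, v)) (Function('I')(v, r) = Add(Mul(-3, v), 9) = Add(9, Mul(-3, v)))
Add(-119, Mul(65, Function('I')(R, Function('q')(2)))) = Add(-119, Mul(65, Add(9, Mul(-3, -6)))) = Add(-119, Mul(65, Add(9, 18))) = Add(-119, Mul(65, 27)) = Add(-119, 1755) = 1636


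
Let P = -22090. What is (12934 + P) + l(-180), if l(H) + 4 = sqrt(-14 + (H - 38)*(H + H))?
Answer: -9160 + sqrt(78466) ≈ -8879.9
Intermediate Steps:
l(H) = -4 + sqrt(-14 + 2*H*(-38 + H)) (l(H) = -4 + sqrt(-14 + (H - 38)*(H + H)) = -4 + sqrt(-14 + (-38 + H)*(2*H)) = -4 + sqrt(-14 + 2*H*(-38 + H)))
(12934 + P) + l(-180) = (12934 - 22090) + (-4 + sqrt(-14 - 76*(-180) + 2*(-180)**2)) = -9156 + (-4 + sqrt(-14 + 13680 + 2*32400)) = -9156 + (-4 + sqrt(-14 + 13680 + 64800)) = -9156 + (-4 + sqrt(78466)) = -9160 + sqrt(78466)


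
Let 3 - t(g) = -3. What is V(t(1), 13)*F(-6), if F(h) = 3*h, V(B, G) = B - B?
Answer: 0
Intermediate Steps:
t(g) = 6 (t(g) = 3 - 1*(-3) = 3 + 3 = 6)
V(B, G) = 0
V(t(1), 13)*F(-6) = 0*(3*(-6)) = 0*(-18) = 0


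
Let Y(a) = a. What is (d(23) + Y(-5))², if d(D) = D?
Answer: 324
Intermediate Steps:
(d(23) + Y(-5))² = (23 - 5)² = 18² = 324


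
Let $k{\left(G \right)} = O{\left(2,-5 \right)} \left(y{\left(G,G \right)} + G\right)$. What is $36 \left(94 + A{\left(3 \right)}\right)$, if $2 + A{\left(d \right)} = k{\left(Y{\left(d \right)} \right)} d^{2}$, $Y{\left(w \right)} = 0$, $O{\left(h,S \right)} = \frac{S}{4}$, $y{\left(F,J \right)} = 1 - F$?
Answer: $2907$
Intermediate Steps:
$O{\left(h,S \right)} = \frac{S}{4}$ ($O{\left(h,S \right)} = S \frac{1}{4} = \frac{S}{4}$)
$k{\left(G \right)} = - \frac{5}{4}$ ($k{\left(G \right)} = \frac{1}{4} \left(-5\right) \left(\left(1 - G\right) + G\right) = \left(- \frac{5}{4}\right) 1 = - \frac{5}{4}$)
$A{\left(d \right)} = -2 - \frac{5 d^{2}}{4}$
$36 \left(94 + A{\left(3 \right)}\right) = 36 \left(94 - \left(2 + \frac{5 \cdot 3^{2}}{4}\right)\right) = 36 \left(94 - \frac{53}{4}\right) = 36 \cdot \frac{323}{4} = 2907$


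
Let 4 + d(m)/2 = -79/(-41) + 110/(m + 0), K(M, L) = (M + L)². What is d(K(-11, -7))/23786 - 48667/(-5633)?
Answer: 549186051301/63567041814 ≈ 8.6395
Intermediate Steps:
K(M, L) = (L + M)²
d(m) = -170/41 + 220/m (d(m) = -8 + 2*(-79/(-41) + 110/(m + 0)) = -8 + 2*(-79*(-1/41) + 110/m) = -8 + 2*(79/41 + 110/m) = -8 + (158/41 + 220/m) = -170/41 + 220/m)
d(K(-11, -7))/23786 - 48667/(-5633) = (-170/41 + 220/((-7 - 11)²))/23786 - 48667/(-5633) = (-170/41 + 220/((-18)²))*(1/23786) - 48667*(-1/5633) = (-170/41 + 220/324)*(1/23786) + 48667/5633 = (-170/41 + 220*(1/324))*(1/23786) + 48667/5633 = (-170/41 + 55/81)*(1/23786) + 48667/5633 = -11515/3321*1/23786 + 48667/5633 = -1645/11284758 + 48667/5633 = 549186051301/63567041814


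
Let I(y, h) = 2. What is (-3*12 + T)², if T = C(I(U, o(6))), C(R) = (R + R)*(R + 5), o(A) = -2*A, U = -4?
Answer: 64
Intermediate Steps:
C(R) = 2*R*(5 + R) (C(R) = (2*R)*(5 + R) = 2*R*(5 + R))
T = 28 (T = 2*2*(5 + 2) = 2*2*7 = 28)
(-3*12 + T)² = (-3*12 + 28)² = (-36 + 28)² = (-8)² = 64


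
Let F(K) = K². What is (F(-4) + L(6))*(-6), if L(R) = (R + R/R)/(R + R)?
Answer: -199/2 ≈ -99.500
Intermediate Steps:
L(R) = (1 + R)/(2*R) (L(R) = (R + 1)/((2*R)) = (1 + R)*(1/(2*R)) = (1 + R)/(2*R))
(F(-4) + L(6))*(-6) = ((-4)² + (½)*(1 + 6)/6)*(-6) = (16 + (½)*(⅙)*7)*(-6) = (16 + 7/12)*(-6) = (199/12)*(-6) = -199/2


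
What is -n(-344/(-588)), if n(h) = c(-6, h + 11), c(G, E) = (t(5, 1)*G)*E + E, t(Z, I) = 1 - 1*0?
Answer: 8515/147 ≈ 57.925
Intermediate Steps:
t(Z, I) = 1 (t(Z, I) = 1 + 0 = 1)
c(G, E) = E + E*G (c(G, E) = (1*G)*E + E = G*E + E = E*G + E = E + E*G)
n(h) = -55 - 5*h (n(h) = (h + 11)*(1 - 6) = (11 + h)*(-5) = -55 - 5*h)
-n(-344/(-588)) = -(-55 - (-1720)/(-588)) = -(-55 - (-1720)*(-1)/588) = -(-55 - 5*86/147) = -(-55 - 430/147) = -1*(-8515/147) = 8515/147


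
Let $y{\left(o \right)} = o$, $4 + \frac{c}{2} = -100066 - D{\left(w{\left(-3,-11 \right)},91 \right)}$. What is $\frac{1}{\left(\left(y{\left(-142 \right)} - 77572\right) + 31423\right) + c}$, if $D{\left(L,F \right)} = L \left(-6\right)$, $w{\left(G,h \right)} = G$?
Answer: $- \frac{1}{246467} \approx -4.0573 \cdot 10^{-6}$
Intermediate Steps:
$D{\left(L,F \right)} = - 6 L$
$c = -200176$ ($c = -8 + 2 \left(-100066 - \left(-6\right) \left(-3\right)\right) = -8 + 2 \left(-100066 - 18\right) = -8 + 2 \left(-100084\right) = -8 - 200168 = -200176$)
$\frac{1}{\left(\left(y{\left(-142 \right)} - 77572\right) + 31423\right) + c} = \frac{1}{\left(\left(-142 - 77572\right) + 31423\right) - 200176} = \frac{1}{\left(-77714 + 31423\right) - 200176} = \frac{1}{-46291 - 200176} = \frac{1}{-246467} = - \frac{1}{246467}$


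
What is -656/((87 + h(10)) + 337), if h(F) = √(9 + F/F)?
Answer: -139072/89883 + 328*√10/89883 ≈ -1.5357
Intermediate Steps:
h(F) = √10 (h(F) = √(9 + 1) = √10)
-656/((87 + h(10)) + 337) = -656/((87 + √10) + 337) = -656/(424 + √10)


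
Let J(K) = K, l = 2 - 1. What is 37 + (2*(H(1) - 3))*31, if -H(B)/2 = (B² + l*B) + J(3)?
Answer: -769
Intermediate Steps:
l = 1
H(B) = -6 - 2*B - 2*B² (H(B) = -2*((B² + 1*B) + 3) = -2*((B² + B) + 3) = -2*((B + B²) + 3) = -2*(3 + B + B²) = -6 - 2*B - 2*B²)
37 + (2*(H(1) - 3))*31 = 37 + (2*((-6 - 2*1 - 2*1²) - 3))*31 = 37 + (2*((-6 - 2 - 2*1) - 3))*31 = 37 + (2*((-6 - 2 - 2) - 3))*31 = 37 + (2*(-10 - 3))*31 = 37 + (2*(-13))*31 = 37 - 26*31 = 37 - 806 = -769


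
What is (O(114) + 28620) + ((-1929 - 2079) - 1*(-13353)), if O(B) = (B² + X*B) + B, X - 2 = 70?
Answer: 59283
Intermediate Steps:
X = 72 (X = 2 + 70 = 72)
O(B) = B² + 73*B (O(B) = (B² + 72*B) + B = B² + 73*B)
(O(114) + 28620) + ((-1929 - 2079) - 1*(-13353)) = (114*(73 + 114) + 28620) + ((-1929 - 2079) - 1*(-13353)) = (114*187 + 28620) + (-4008 + 13353) = (21318 + 28620) + 9345 = 49938 + 9345 = 59283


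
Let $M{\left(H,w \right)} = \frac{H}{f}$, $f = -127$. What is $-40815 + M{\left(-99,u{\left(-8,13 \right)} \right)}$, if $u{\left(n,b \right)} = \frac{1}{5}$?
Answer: $- \frac{5183406}{127} \approx -40814.0$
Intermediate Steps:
$u{\left(n,b \right)} = \frac{1}{5}$
$M{\left(H,w \right)} = - \frac{H}{127}$ ($M{\left(H,w \right)} = \frac{H}{-127} = H \left(- \frac{1}{127}\right) = - \frac{H}{127}$)
$-40815 + M{\left(-99,u{\left(-8,13 \right)} \right)} = -40815 - - \frac{99}{127} = -40815 + \frac{99}{127} = - \frac{5183406}{127}$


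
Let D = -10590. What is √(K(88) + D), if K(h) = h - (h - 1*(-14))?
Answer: 2*I*√2651 ≈ 102.98*I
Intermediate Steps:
K(h) = -14 (K(h) = h - (h + 14) = h - (14 + h) = h + (-14 - h) = -14)
√(K(88) + D) = √(-14 - 10590) = √(-10604) = 2*I*√2651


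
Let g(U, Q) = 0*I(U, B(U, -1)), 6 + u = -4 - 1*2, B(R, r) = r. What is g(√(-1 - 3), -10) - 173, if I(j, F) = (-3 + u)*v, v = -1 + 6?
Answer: -173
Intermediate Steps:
v = 5
u = -12 (u = -6 + (-4 - 1*2) = -6 + (-4 - 2) = -6 - 6 = -12)
I(j, F) = -75 (I(j, F) = (-3 - 12)*5 = -15*5 = -75)
g(U, Q) = 0 (g(U, Q) = 0*(-75) = 0)
g(√(-1 - 3), -10) - 173 = 0 - 173 = -173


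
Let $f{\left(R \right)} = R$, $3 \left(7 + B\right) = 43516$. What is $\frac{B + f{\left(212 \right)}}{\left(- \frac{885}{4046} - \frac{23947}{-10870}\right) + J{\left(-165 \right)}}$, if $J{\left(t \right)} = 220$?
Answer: $\frac{485220565655}{7322155509} \approx 66.267$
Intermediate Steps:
$B = \frac{43495}{3}$ ($B = -7 + \frac{1}{3} \cdot 43516 = -7 + \frac{43516}{3} = \frac{43495}{3} \approx 14498.0$)
$\frac{B + f{\left(212 \right)}}{\left(- \frac{885}{4046} - \frac{23947}{-10870}\right) + J{\left(-165 \right)}} = \frac{\frac{43495}{3} + 212}{\left(- \frac{885}{4046} - \frac{23947}{-10870}\right) + 220} = \frac{44131}{3 \left(\left(\left(-885\right) \frac{1}{4046} - - \frac{23947}{10870}\right) + 220\right)} = \frac{44131}{3 \left(\left(- \frac{885}{4046} + \frac{23947}{10870}\right) + 220\right)} = \frac{44131}{3 \left(\frac{21817403}{10995005} + 220\right)} = \frac{44131}{3 \cdot \frac{2440718503}{10995005}} = \frac{44131}{3} \cdot \frac{10995005}{2440718503} = \frac{485220565655}{7322155509}$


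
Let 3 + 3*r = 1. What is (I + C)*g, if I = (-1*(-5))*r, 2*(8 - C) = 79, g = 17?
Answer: -3553/6 ≈ -592.17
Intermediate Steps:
C = -63/2 (C = 8 - ½*79 = 8 - 79/2 = -63/2 ≈ -31.500)
r = -⅔ (r = -1 + (⅓)*1 = -1 + ⅓ = -⅔ ≈ -0.66667)
I = -10/3 (I = -1*(-5)*(-⅔) = 5*(-⅔) = -10/3 ≈ -3.3333)
(I + C)*g = (-10/3 - 63/2)*17 = -209/6*17 = -3553/6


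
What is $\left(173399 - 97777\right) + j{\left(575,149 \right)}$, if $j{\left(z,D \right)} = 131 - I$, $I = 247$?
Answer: $75506$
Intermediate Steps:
$j{\left(z,D \right)} = -116$ ($j{\left(z,D \right)} = 131 - 247 = -116$)
$\left(173399 - 97777\right) + j{\left(575,149 \right)} = \left(173399 - 97777\right) - 116 = 75622 - 116 = 75506$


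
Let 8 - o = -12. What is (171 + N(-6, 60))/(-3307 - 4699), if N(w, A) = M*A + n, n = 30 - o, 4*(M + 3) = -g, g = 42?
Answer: 629/8006 ≈ 0.078566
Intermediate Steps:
o = 20 (o = 8 - 1*(-12) = 8 + 12 = 20)
M = -27/2 (M = -3 + (-1*42)/4 = -3 + (1/4)*(-42) = -3 - 21/2 = -27/2 ≈ -13.500)
n = 10 (n = 30 - 1*20 = 30 - 20 = 10)
N(w, A) = 10 - 27*A/2 (N(w, A) = -27*A/2 + 10 = 10 - 27*A/2)
(171 + N(-6, 60))/(-3307 - 4699) = (171 + (10 - 27/2*60))/(-3307 - 4699) = (171 + (10 - 810))/(-8006) = (171 - 800)*(-1/8006) = -629*(-1/8006) = 629/8006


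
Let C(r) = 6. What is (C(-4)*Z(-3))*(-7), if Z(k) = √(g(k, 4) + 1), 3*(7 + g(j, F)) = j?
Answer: -42*I*√7 ≈ -111.12*I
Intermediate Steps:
g(j, F) = -7 + j/3
Z(k) = √(-6 + k/3) (Z(k) = √((-7 + k/3) + 1) = √(-6 + k/3))
(C(-4)*Z(-3))*(-7) = (6*(√(-54 + 3*(-3))/3))*(-7) = (6*(√(-54 - 9)/3))*(-7) = (6*(√(-63)/3))*(-7) = (6*((3*I*√7)/3))*(-7) = (6*(I*√7))*(-7) = (6*I*√7)*(-7) = -42*I*√7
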